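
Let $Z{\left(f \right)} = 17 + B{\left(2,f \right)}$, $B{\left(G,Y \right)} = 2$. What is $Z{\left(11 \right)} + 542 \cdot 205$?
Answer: $111129$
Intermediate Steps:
$Z{\left(f \right)} = 19$ ($Z{\left(f \right)} = 17 + 2 = 19$)
$Z{\left(11 \right)} + 542 \cdot 205 = 19 + 542 \cdot 205 = 19 + 111110 = 111129$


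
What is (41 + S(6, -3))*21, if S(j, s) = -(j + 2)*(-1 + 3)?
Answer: 525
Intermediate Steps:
S(j, s) = -4 - 2*j (S(j, s) = -(2 + j)*2 = -(4 + 2*j) = -4 - 2*j)
(41 + S(6, -3))*21 = (41 + (-4 - 2*6))*21 = (41 + (-4 - 12))*21 = (41 - 16)*21 = 25*21 = 525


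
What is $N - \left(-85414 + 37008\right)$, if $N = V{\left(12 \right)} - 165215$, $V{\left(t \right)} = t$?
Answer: $-116797$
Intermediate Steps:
$N = -165203$ ($N = 12 - 165215 = -165203$)
$N - \left(-85414 + 37008\right) = -165203 - \left(-85414 + 37008\right) = -165203 - -48406 = -165203 + 48406 = -116797$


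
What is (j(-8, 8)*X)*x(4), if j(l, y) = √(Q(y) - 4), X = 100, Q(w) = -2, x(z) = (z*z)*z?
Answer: 6400*I*√6 ≈ 15677.0*I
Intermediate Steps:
x(z) = z³ (x(z) = z²*z = z³)
j(l, y) = I*√6 (j(l, y) = √(-2 - 4) = √(-6) = I*√6)
(j(-8, 8)*X)*x(4) = ((I*√6)*100)*4³ = (100*I*√6)*64 = 6400*I*√6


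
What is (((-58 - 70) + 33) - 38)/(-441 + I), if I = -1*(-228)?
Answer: 133/213 ≈ 0.62441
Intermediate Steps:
I = 228
(((-58 - 70) + 33) - 38)/(-441 + I) = (((-58 - 70) + 33) - 38)/(-441 + 228) = ((-128 + 33) - 38)/(-213) = (-95 - 38)*(-1/213) = -133*(-1/213) = 133/213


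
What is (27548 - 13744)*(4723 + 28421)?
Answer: 457519776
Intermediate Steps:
(27548 - 13744)*(4723 + 28421) = 13804*33144 = 457519776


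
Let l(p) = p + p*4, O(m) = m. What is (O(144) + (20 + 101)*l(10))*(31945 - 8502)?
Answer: 145205942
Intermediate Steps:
l(p) = 5*p (l(p) = p + 4*p = 5*p)
(O(144) + (20 + 101)*l(10))*(31945 - 8502) = (144 + (20 + 101)*(5*10))*(31945 - 8502) = (144 + 121*50)*23443 = (144 + 6050)*23443 = 6194*23443 = 145205942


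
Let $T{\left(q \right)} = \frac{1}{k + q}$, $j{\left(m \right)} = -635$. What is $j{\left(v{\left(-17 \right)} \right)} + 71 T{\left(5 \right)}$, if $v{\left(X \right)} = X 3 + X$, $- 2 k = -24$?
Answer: $- \frac{10724}{17} \approx -630.82$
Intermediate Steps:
$k = 12$ ($k = \left(- \frac{1}{2}\right) \left(-24\right) = 12$)
$v{\left(X \right)} = 4 X$ ($v{\left(X \right)} = 3 X + X = 4 X$)
$T{\left(q \right)} = \frac{1}{12 + q}$
$j{\left(v{\left(-17 \right)} \right)} + 71 T{\left(5 \right)} = -635 + \frac{71}{12 + 5} = -635 + \frac{71}{17} = - \frac{10724}{17}$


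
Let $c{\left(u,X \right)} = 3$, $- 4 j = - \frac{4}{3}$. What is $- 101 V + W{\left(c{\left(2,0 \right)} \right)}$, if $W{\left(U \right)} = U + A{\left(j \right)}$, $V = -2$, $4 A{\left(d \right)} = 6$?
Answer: $\frac{413}{2} \approx 206.5$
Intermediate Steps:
$j = \frac{1}{3}$ ($j = - \frac{\left(-4\right) \frac{1}{3}}{4} = \left(- \frac{1}{4}\right) \left(- \frac{4}{3}\right) = \frac{1}{3} \approx 0.33333$)
$A{\left(d \right)} = \frac{3}{2}$ ($A{\left(d \right)} = \frac{1}{4} \cdot 6 = \frac{3}{2}$)
$W{\left(U \right)} = \frac{3}{2} + U$ ($W{\left(U \right)} = U + \frac{3}{2} = \frac{3}{2} + U$)
$- 101 V + W{\left(c{\left(2,0 \right)} \right)} = \left(-101\right) \left(-2\right) + \left(\frac{3}{2} + 3\right) = 202 + \frac{9}{2} = \frac{413}{2}$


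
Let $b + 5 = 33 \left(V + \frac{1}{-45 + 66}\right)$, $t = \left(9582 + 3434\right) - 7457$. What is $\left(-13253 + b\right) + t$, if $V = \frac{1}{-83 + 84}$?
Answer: $- \frac{53651}{7} \approx -7664.4$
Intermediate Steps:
$t = 5559$ ($t = 13016 - 7457 = 5559$)
$V = 1$ ($V = 1^{-1} = 1$)
$b = \frac{207}{7}$ ($b = -5 + 33 \left(1 + \frac{1}{-45 + 66}\right) = -5 + 33 \left(1 + \frac{1}{21}\right) = -5 + 33 \cdot \frac{22}{21} = -5 + \frac{242}{7} = \frac{207}{7} \approx 29.571$)
$\left(-13253 + b\right) + t = \left(-13253 + \frac{207}{7}\right) + 5559 = - \frac{92564}{7} + 5559 = - \frac{53651}{7}$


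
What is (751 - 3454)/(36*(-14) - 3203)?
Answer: 2703/3707 ≈ 0.72916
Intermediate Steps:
(751 - 3454)/(36*(-14) - 3203) = -2703/(-504 - 3203) = -2703/(-3707) = -2703*(-1/3707) = 2703/3707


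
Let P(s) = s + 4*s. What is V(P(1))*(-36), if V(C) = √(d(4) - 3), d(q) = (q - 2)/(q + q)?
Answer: -18*I*√11 ≈ -59.699*I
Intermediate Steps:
d(q) = (-2 + q)/(2*q) (d(q) = (-2 + q)/((2*q)) = (-2 + q)*(1/(2*q)) = (-2 + q)/(2*q))
P(s) = 5*s
V(C) = I*√11/2 (V(C) = √((½)*(-2 + 4)/4 - 3) = √((½)*(¼)*2 - 3) = √(¼ - 3) = √(-11/4) = I*√11/2)
V(P(1))*(-36) = (I*√11/2)*(-36) = -18*I*√11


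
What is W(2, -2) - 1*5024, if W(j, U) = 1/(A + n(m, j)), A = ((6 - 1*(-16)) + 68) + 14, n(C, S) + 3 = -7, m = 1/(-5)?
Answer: -472255/94 ≈ -5024.0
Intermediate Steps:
m = -⅕ ≈ -0.20000
n(C, S) = -10 (n(C, S) = -3 - 7 = -10)
A = 104 (A = ((6 + 16) + 68) + 14 = (22 + 68) + 14 = 90 + 14 = 104)
W(j, U) = 1/94 (W(j, U) = 1/(104 - 10) = 1/94)
W(2, -2) - 1*5024 = 1/94 - 1*5024 = 1/94 - 5024 = -472255/94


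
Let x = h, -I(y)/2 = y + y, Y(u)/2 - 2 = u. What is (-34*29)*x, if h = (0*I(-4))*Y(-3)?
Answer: 0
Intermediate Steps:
Y(u) = 4 + 2*u
I(y) = -4*y (I(y) = -2*(y + y) = -4*y)
h = 0 (h = (0*(-4*(-4)))*(4 + 2*(-3)) = (0*16)*(4 - 6) = 0*(-2) = 0)
x = 0
(-34*29)*x = -34*29*0 = -986*0 = 0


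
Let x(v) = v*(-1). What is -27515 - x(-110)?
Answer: -27625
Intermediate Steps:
x(v) = -v
-27515 - x(-110) = -27515 - (-1)*(-110) = -27515 - 1*110 = -27515 - 110 = -27625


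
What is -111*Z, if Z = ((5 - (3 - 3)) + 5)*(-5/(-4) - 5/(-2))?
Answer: -8325/2 ≈ -4162.5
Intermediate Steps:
Z = 75/2 (Z = ((5 - 1*0) + 5)*(-5*(-¼) - 5*(-½)) = ((5 + 0) + 5)*(5/4 + 5/2) = (5 + 5)*(15/4) = 10*(15/4) = 75/2 ≈ 37.500)
-111*Z = -111*75/2 = -8325/2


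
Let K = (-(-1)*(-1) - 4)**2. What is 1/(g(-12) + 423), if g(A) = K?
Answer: 1/448 ≈ 0.0022321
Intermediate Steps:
K = 25 (K = (-1*1 - 4)**2 = (-1 - 4)**2 = (-5)**2 = 25)
g(A) = 25
1/(g(-12) + 423) = 1/(25 + 423) = 1/448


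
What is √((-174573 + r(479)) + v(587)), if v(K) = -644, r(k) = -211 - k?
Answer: I*√175907 ≈ 419.41*I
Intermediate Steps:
√((-174573 + r(479)) + v(587)) = √((-174573 + (-211 - 1*479)) - 644) = √((-174573 + (-211 - 479)) - 644) = √((-174573 - 690) - 644) = √(-175263 - 644) = √(-175907) = I*√175907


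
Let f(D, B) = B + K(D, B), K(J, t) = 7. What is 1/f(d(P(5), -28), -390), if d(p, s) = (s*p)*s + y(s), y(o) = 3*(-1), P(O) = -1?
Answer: -1/383 ≈ -0.0026110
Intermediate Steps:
y(o) = -3
d(p, s) = -3 + p*s² (d(p, s) = (s*p)*s - 3 = (p*s)*s - 3 = p*s² - 3 = -3 + p*s²)
f(D, B) = 7 + B (f(D, B) = B + 7 = 7 + B)
1/f(d(P(5), -28), -390) = 1/(7 - 390) = 1/(-383) = -1/383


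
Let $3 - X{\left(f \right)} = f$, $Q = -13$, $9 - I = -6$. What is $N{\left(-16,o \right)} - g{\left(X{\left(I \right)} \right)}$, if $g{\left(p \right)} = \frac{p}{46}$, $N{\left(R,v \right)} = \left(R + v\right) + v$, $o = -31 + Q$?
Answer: $- \frac{2386}{23} \approx -103.74$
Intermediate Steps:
$I = 15$ ($I = 9 - -6 = 9 + 6 = 15$)
$X{\left(f \right)} = 3 - f$
$o = -44$ ($o = -31 - 13 = -44$)
$N{\left(R,v \right)} = R + 2 v$
$g{\left(p \right)} = \frac{p}{46}$ ($g{\left(p \right)} = p \frac{1}{46} = \frac{p}{46}$)
$N{\left(-16,o \right)} - g{\left(X{\left(I \right)} \right)} = \left(-16 + 2 \left(-44\right)\right) - \frac{3 - 15}{46} = \left(-16 - 88\right) - \frac{3 - 15}{46} = -104 - \frac{1}{46} \left(-12\right) = -104 - - \frac{6}{23} = -104 + \frac{6}{23} = - \frac{2386}{23}$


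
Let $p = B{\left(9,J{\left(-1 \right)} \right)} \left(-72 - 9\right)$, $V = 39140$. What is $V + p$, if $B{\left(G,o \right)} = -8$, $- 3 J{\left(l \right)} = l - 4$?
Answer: $39788$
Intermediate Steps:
$J{\left(l \right)} = \frac{4}{3} - \frac{l}{3}$ ($J{\left(l \right)} = - \frac{l - 4}{3} = - \frac{-4 + l}{3} = \frac{4}{3} - \frac{l}{3}$)
$p = 648$ ($p = - 8 \left(-72 - 9\right) = \left(-8\right) \left(-81\right) = 648$)
$V + p = 39140 + 648 = 39788$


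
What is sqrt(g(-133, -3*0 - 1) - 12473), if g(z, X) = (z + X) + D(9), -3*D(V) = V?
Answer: I*sqrt(12610) ≈ 112.29*I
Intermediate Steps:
D(V) = -V/3
g(z, X) = -3 + X + z (g(z, X) = (z + X) - 1/3*9 = (X + z) - 3 = -3 + X + z)
sqrt(g(-133, -3*0 - 1) - 12473) = sqrt((-3 + (-3*0 - 1) - 133) - 12473) = sqrt((-3 + (0 - 1) - 133) - 12473) = sqrt((-3 - 1 - 133) - 12473) = sqrt(-137 - 12473) = sqrt(-12610) = I*sqrt(12610)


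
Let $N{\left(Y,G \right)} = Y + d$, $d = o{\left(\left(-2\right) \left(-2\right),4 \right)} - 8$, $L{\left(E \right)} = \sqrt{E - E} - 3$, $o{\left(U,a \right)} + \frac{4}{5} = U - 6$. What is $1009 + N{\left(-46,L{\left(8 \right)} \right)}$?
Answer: $\frac{4761}{5} \approx 952.2$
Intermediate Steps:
$o{\left(U,a \right)} = - \frac{34}{5} + U$ ($o{\left(U,a \right)} = - \frac{4}{5} + \left(U - 6\right) = - \frac{4}{5} + \left(-6 + U\right) = - \frac{34}{5} + U$)
$L{\left(E \right)} = -3$ ($L{\left(E \right)} = \sqrt{0} - 3 = 0 - 3 = -3$)
$d = - \frac{54}{5}$ ($d = \left(- \frac{34}{5} - -4\right) - 8 = \left(- \frac{34}{5} + 4\right) - 8 = - \frac{14}{5} - 8 = - \frac{54}{5} \approx -10.8$)
$N{\left(Y,G \right)} = - \frac{54}{5} + Y$ ($N{\left(Y,G \right)} = Y - \frac{54}{5} = - \frac{54}{5} + Y$)
$1009 + N{\left(-46,L{\left(8 \right)} \right)} = 1009 - \frac{284}{5} = \frac{4761}{5}$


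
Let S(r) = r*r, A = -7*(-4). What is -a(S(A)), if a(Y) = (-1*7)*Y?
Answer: 5488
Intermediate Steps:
A = 28
S(r) = r²
a(Y) = -7*Y
-a(S(A)) = -(-7)*28² = -(-7)*784 = -1*(-5488) = 5488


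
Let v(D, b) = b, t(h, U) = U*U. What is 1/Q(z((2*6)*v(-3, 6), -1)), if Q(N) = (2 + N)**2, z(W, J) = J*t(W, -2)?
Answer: 1/4 ≈ 0.25000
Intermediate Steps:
t(h, U) = U**2
z(W, J) = 4*J (z(W, J) = J*(-2)**2 = J*4 = 4*J)
1/Q(z((2*6)*v(-3, 6), -1)) = 1/((2 + 4*(-1))**2) = 1/((2 - 4)**2) = 1/((-2)**2) = 1/4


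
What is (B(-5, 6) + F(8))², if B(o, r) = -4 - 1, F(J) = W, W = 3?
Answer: 4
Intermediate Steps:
F(J) = 3
B(o, r) = -5
(B(-5, 6) + F(8))² = (-5 + 3)² = (-2)² = 4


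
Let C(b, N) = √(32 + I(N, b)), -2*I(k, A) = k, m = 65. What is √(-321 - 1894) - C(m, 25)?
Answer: -√78/2 + I*√2215 ≈ -4.4159 + 47.064*I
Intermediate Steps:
I(k, A) = -k/2
C(b, N) = √(32 - N/2)
√(-321 - 1894) - C(m, 25) = √(-321 - 1894) - √(128 - 2*25)/2 = √(-2215) - √(128 - 50)/2 = I*√2215 - √78/2 = -√78/2 + I*√2215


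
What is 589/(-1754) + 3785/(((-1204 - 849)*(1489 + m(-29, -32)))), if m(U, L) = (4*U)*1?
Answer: -1666893831/4944120826 ≈ -0.33715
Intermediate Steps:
m(U, L) = 4*U
589/(-1754) + 3785/(((-1204 - 849)*(1489 + m(-29, -32)))) = 589/(-1754) + 3785/(((-1204 - 849)*(1489 + 4*(-29)))) = 589*(-1/1754) + 3785/((-2053*(1489 - 116))) = -589/1754 + 3785/((-2053*1373)) = -589/1754 + 3785/(-2818769) = -589/1754 + 3785*(-1/2818769) = -589/1754 - 3785/2818769 = -1666893831/4944120826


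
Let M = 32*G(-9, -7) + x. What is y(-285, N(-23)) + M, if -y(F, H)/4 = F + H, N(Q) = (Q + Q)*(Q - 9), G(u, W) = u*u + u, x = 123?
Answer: -2321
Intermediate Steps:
G(u, W) = u + u² (G(u, W) = u² + u = u + u²)
N(Q) = 2*Q*(-9 + Q) (N(Q) = (2*Q)*(-9 + Q) = 2*Q*(-9 + Q))
y(F, H) = -4*F - 4*H (y(F, H) = -4*(F + H) = -4*F - 4*H)
M = 2427 (M = 32*(-9*(1 - 9)) + 123 = 32*(-9*(-8)) + 123 = 32*72 + 123 = 2304 + 123 = 2427)
y(-285, N(-23)) + M = (-4*(-285) - 8*(-23)*(-9 - 23)) + 2427 = (1140 - 8*(-23)*(-32)) + 2427 = (1140 - 4*1472) + 2427 = (1140 - 5888) + 2427 = -4748 + 2427 = -2321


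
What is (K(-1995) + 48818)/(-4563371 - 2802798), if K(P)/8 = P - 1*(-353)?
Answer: -35682/7366169 ≈ -0.0048440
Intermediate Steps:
K(P) = 2824 + 8*P (K(P) = 8*(P - 1*(-353)) = 8*(P + 353) = 8*(353 + P) = 2824 + 8*P)
(K(-1995) + 48818)/(-4563371 - 2802798) = ((2824 + 8*(-1995)) + 48818)/(-4563371 - 2802798) = ((2824 - 15960) + 48818)/(-7366169) = (-13136 + 48818)*(-1/7366169) = 35682*(-1/7366169) = -35682/7366169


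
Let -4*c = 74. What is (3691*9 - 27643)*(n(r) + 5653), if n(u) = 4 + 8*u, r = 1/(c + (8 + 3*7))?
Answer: 662501288/21 ≈ 3.1548e+7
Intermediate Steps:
c = -37/2 (c = -1/4*74 = -37/2 ≈ -18.500)
r = 2/21 (r = 1/(-37/2 + (8 + 3*7)) = 1/(-37/2 + (8 + 21)) = 1/(-37/2 + 29) = 1/(21/2) = 2/21 ≈ 0.095238)
(3691*9 - 27643)*(n(r) + 5653) = (3691*9 - 27643)*((4 + 8*(2/21)) + 5653) = (33219 - 27643)*((4 + 16/21) + 5653) = 5576*(100/21 + 5653) = 5576*(118813/21) = 662501288/21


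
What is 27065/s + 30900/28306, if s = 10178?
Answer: 540301045/144049234 ≈ 3.7508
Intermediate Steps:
27065/s + 30900/28306 = 27065/10178 + 30900/28306 = 27065*(1/10178) + 30900*(1/28306) = 27065/10178 + 15450/14153 = 540301045/144049234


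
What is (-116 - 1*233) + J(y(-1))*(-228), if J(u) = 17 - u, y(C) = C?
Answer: -4453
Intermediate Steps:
(-116 - 1*233) + J(y(-1))*(-228) = (-116 - 1*233) + (17 - 1*(-1))*(-228) = (-116 - 233) + (17 + 1)*(-228) = -349 + 18*(-228) = -349 - 4104 = -4453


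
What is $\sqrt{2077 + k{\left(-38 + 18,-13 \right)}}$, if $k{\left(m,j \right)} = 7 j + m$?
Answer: $\sqrt{1966} \approx 44.34$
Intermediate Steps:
$k{\left(m,j \right)} = m + 7 j$
$\sqrt{2077 + k{\left(-38 + 18,-13 \right)}} = \sqrt{2077 + \left(\left(-38 + 18\right) + 7 \left(-13\right)\right)} = \sqrt{2077 - 111} = \sqrt{1966}$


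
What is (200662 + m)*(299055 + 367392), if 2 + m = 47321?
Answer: 165266193507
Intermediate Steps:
m = 47319 (m = -2 + 47321 = 47319)
(200662 + m)*(299055 + 367392) = (200662 + 47319)*(299055 + 367392) = 247981*666447 = 165266193507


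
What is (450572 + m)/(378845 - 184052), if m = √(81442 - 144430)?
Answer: 450572/194793 + 2*I*√15747/194793 ≈ 2.3131 + 0.0012884*I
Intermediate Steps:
m = 2*I*√15747 (m = √(-62988) = 2*I*√15747 ≈ 250.97*I)
(450572 + m)/(378845 - 184052) = (450572 + 2*I*√15747)/(378845 - 184052) = (450572 + 2*I*√15747)/194793 = (450572 + 2*I*√15747)*(1/194793) = 450572/194793 + 2*I*√15747/194793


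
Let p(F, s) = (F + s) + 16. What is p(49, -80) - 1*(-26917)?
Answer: 26902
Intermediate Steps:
p(F, s) = 16 + F + s
p(49, -80) - 1*(-26917) = (16 + 49 - 80) - 1*(-26917) = -15 + 26917 = 26902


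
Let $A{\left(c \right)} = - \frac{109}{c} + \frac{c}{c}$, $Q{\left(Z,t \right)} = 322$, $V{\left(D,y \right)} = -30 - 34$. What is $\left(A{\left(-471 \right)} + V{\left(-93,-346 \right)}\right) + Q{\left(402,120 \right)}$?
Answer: $\frac{122098}{471} \approx 259.23$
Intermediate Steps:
$V{\left(D,y \right)} = -64$ ($V{\left(D,y \right)} = -30 - 34 = -64$)
$A{\left(c \right)} = 1 - \frac{109}{c}$ ($A{\left(c \right)} = - \frac{109}{c} + 1 = 1 - \frac{109}{c}$)
$\left(A{\left(-471 \right)} + V{\left(-93,-346 \right)}\right) + Q{\left(402,120 \right)} = \left(\frac{-109 - 471}{-471} - 64\right) + 322 = \left(\left(- \frac{1}{471}\right) \left(-580\right) - 64\right) + 322 = \left(\frac{580}{471} - 64\right) + 322 = - \frac{29564}{471} + 322 = \frac{122098}{471}$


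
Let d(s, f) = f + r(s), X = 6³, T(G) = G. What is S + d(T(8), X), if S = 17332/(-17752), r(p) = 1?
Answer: 136959/634 ≈ 216.02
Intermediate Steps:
X = 216
d(s, f) = 1 + f (d(s, f) = f + 1 = 1 + f)
S = -619/634 (S = 17332*(-1/17752) = -619/634 ≈ -0.97634)
S + d(T(8), X) = -619/634 + (1 + 216) = -619/634 + 217 = 136959/634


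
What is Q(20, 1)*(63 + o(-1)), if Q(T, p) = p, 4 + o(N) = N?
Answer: 58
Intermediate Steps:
o(N) = -4 + N
Q(20, 1)*(63 + o(-1)) = 1*(63 + (-4 - 1)) = 1*(63 - 5) = 1*58 = 58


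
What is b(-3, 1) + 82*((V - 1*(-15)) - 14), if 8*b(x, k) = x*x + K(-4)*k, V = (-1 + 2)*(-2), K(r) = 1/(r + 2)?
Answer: -1295/16 ≈ -80.938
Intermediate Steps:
K(r) = 1/(2 + r)
V = -2 (V = 1*(-2) = -2)
b(x, k) = -k/16 + x²/8 (b(x, k) = (x*x + k/(2 - 4))/8 = (x² + k/(-2))/8 = (x² - k/2)/8 = -k/16 + x²/8)
b(-3, 1) + 82*((V - 1*(-15)) - 14) = (-1/16*1 + (⅛)*(-3)²) + 82*((-2 - 1*(-15)) - 14) = (-1/16 + (⅛)*9) + 82*((-2 + 15) - 14) = (-1/16 + 9/8) + 82*(13 - 14) = 17/16 + 82*(-1) = 17/16 - 82 = -1295/16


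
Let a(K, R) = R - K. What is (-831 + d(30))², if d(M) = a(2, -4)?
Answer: 700569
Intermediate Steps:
d(M) = -6 (d(M) = -4 - 1*2 = -4 - 2 = -6)
(-831 + d(30))² = (-831 - 6)² = (-837)² = 700569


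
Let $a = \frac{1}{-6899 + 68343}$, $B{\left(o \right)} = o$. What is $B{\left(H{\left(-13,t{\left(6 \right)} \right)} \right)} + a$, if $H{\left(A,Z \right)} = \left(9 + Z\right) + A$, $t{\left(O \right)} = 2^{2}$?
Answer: $\frac{1}{61444} \approx 1.6275 \cdot 10^{-5}$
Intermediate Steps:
$t{\left(O \right)} = 4$
$H{\left(A,Z \right)} = 9 + A + Z$
$a = \frac{1}{61444} \approx 1.6275 \cdot 10^{-5}$
$B{\left(H{\left(-13,t{\left(6 \right)} \right)} \right)} + a = \left(9 - 13 + 4\right) + \frac{1}{61444} = 0 + \frac{1}{61444} = \frac{1}{61444}$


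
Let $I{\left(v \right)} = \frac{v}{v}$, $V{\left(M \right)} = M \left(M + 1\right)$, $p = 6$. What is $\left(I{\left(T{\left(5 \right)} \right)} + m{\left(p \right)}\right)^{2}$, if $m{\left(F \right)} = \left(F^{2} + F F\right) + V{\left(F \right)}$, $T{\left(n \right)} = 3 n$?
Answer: $13225$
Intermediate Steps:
$V{\left(M \right)} = M \left(1 + M\right)$
$m{\left(F \right)} = 2 F^{2} + F \left(1 + F\right)$ ($m{\left(F \right)} = \left(F^{2} + F F\right) + F \left(1 + F\right) = \left(F^{2} + F^{2}\right) + F \left(1 + F\right) = 2 F^{2} + F \left(1 + F\right)$)
$I{\left(v \right)} = 1$
$\left(I{\left(T{\left(5 \right)} \right)} + m{\left(p \right)}\right)^{2} = \left(1 + 6 \left(1 + 3 \cdot 6\right)\right)^{2} = \left(1 + 6 \left(1 + 18\right)\right)^{2} = \left(1 + 6 \cdot 19\right)^{2} = \left(1 + 114\right)^{2} = 115^{2} = 13225$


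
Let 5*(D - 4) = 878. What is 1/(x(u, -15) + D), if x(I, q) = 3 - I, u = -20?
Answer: 5/1013 ≈ 0.0049358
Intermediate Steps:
D = 898/5 (D = 4 + (⅕)*878 = 4 + 878/5 = 898/5 ≈ 179.60)
1/(x(u, -15) + D) = 1/((3 - 1*(-20)) + 898/5) = 1/((3 + 20) + 898/5) = 1/(23 + 898/5) = 1/(1013/5) = 5/1013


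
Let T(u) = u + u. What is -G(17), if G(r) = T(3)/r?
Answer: -6/17 ≈ -0.35294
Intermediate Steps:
T(u) = 2*u
G(r) = 6/r (G(r) = (2*3)/r = 6/r)
-G(17) = -6/17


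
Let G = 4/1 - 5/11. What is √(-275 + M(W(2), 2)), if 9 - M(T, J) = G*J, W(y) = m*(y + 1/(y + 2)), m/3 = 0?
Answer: 2*I*√8261/11 ≈ 16.525*I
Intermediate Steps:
m = 0 (m = 3*0 = 0)
W(y) = 0 (W(y) = 0*(y + 1/(y + 2)) = 0*(y + 1/(2 + y)) = 0)
G = 39/11 (G = 4*1 - 5*1/11 = 4 - 5/11 = 39/11 ≈ 3.5455)
M(T, J) = 9 - 39*J/11
√(-275 + M(W(2), 2)) = √(-275 + (9 - 39/11*2)) = √(-275 + (9 - 78/11)) = √(-275 + 21/11) = √(-3004/11) = 2*I*√8261/11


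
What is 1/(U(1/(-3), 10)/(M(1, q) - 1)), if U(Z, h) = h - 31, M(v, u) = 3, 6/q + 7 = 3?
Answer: -2/21 ≈ -0.095238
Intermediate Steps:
q = -3/2 (q = 6/(-7 + 3) = 6/(-4) = 6*(-1/4) = -3/2 ≈ -1.5000)
U(Z, h) = -31 + h
1/(U(1/(-3), 10)/(M(1, q) - 1)) = 1/((-31 + 10)/(3 - 1)) = 1/(-21/2) = -2/21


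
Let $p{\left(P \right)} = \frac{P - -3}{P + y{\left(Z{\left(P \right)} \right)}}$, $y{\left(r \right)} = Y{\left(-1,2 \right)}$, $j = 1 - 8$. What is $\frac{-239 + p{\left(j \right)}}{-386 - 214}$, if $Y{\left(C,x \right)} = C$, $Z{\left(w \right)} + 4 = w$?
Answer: $\frac{159}{400} \approx 0.3975$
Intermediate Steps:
$Z{\left(w \right)} = -4 + w$
$j = -7$
$y{\left(r \right)} = -1$
$p{\left(P \right)} = \frac{3 + P}{-1 + P}$ ($p{\left(P \right)} = \frac{P - -3}{P - 1} = \frac{P + 3}{-1 + P} = \frac{3 + P}{-1 + P}$)
$\frac{-239 + p{\left(j \right)}}{-386 - 214} = \frac{-239 + \frac{3 - 7}{-1 - 7}}{-386 - 214} = \frac{-239 + \frac{1}{-8} \left(-4\right)}{-600} = \left(-239 - - \frac{1}{2}\right) \left(- \frac{1}{600}\right) = \left(-239 + \frac{1}{2}\right) \left(- \frac{1}{600}\right) = \left(- \frac{477}{2}\right) \left(- \frac{1}{600}\right) = \frac{159}{400}$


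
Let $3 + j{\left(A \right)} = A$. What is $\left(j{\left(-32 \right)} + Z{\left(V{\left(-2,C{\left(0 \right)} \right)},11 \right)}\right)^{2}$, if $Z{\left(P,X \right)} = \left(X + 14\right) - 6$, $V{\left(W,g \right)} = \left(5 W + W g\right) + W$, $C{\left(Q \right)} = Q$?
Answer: $256$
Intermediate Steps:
$j{\left(A \right)} = -3 + A$
$V{\left(W,g \right)} = 6 W + W g$
$Z{\left(P,X \right)} = 8 + X$ ($Z{\left(P,X \right)} = \left(14 + X\right) - 6 = 8 + X$)
$\left(j{\left(-32 \right)} + Z{\left(V{\left(-2,C{\left(0 \right)} \right)},11 \right)}\right)^{2} = \left(\left(-3 - 32\right) + \left(8 + 11\right)\right)^{2} = \left(-35 + 19\right)^{2} = \left(-16\right)^{2} = 256$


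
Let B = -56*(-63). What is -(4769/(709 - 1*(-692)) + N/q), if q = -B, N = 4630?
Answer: -1723067/823788 ≈ -2.0916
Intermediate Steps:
B = 3528
q = -3528 (q = -1*3528 = -3528)
-(4769/(709 - 1*(-692)) + N/q) = -(4769/(709 - 1*(-692)) + 4630/(-3528)) = -(4769/(709 + 692) + 4630*(-1/3528)) = -(4769/1401 - 2315/1764) = -1*1723067/823788 = -1723067/823788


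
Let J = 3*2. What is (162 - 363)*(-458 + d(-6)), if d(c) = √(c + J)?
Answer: 92058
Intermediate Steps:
J = 6
d(c) = √(6 + c) (d(c) = √(c + 6) = √(6 + c))
(162 - 363)*(-458 + d(-6)) = (162 - 363)*(-458 + √(6 - 6)) = -201*(-458 + √0) = -201*(-458 + 0) = -201*(-458) = 92058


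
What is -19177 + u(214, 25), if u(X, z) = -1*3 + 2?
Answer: -19178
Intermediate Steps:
u(X, z) = -1 (u(X, z) = -3 + 2 = -1)
-19177 + u(214, 25) = -19177 - 1 = -19178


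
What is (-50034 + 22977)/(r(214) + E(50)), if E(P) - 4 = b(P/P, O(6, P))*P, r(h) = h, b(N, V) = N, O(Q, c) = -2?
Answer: -27057/268 ≈ -100.96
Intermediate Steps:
E(P) = 4 + P (E(P) = 4 + (P/P)*P = 4 + 1*P = 4 + P)
(-50034 + 22977)/(r(214) + E(50)) = (-50034 + 22977)/(214 + (4 + 50)) = -27057/(214 + 54) = -27057/268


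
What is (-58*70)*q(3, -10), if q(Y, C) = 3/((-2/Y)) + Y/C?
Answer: 19488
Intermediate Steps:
q(Y, C) = -3*Y/2 + Y/C (q(Y, C) = 3*(-Y/2) + Y/C = -3*Y/2 + Y/C)
(-58*70)*q(3, -10) = (-58*70)*(-3/2*3 + 3/(-10)) = -4060*(-9/2 + 3*(-1/10)) = -4060*(-9/2 - 3/10) = -4060*(-24/5) = 19488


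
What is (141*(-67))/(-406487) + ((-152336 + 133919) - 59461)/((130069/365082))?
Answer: -11557178619484209/52871357603 ≈ -2.1859e+5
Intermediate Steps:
(141*(-67))/(-406487) + ((-152336 + 133919) - 59461)/((130069/365082)) = -9447*(-1/406487) + (-18417 - 59461)/((130069*(1/365082))) = 9447/406487 - 77878/130069/365082 = 9447/406487 - 77878*365082/130069 = 9447/406487 - 28431855996/130069 = -11557178619484209/52871357603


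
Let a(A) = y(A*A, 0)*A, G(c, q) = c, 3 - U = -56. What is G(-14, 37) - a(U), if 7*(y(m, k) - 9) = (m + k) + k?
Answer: -209194/7 ≈ -29885.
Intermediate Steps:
U = 59 (U = 3 - 1*(-56) = 3 + 56 = 59)
y(m, k) = 9 + m/7 + 2*k/7 (y(m, k) = 9 + ((m + k) + k)/7 = 9 + ((k + m) + k)/7 = 9 + (m + 2*k)/7 = 9 + (m/7 + 2*k/7) = 9 + m/7 + 2*k/7)
a(A) = A*(9 + A**2/7) (a(A) = (9 + (A*A)/7 + (2/7)*0)*A = (9 + A**2/7 + 0)*A = (9 + A**2/7)*A = A*(9 + A**2/7))
G(-14, 37) - a(U) = -14 - 59*(63 + 59**2)/7 = -14 - 59*(63 + 3481)/7 = -14 - 59*3544/7 = -14 - 1*209096/7 = -14 - 209096/7 = -209194/7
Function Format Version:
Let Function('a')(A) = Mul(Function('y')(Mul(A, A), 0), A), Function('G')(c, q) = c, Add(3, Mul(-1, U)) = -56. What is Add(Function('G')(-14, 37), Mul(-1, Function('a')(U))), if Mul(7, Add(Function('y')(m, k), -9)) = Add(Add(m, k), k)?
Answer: Rational(-209194, 7) ≈ -29885.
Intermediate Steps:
U = 59 (U = Add(3, Mul(-1, -56)) = Add(3, 56) = 59)
Function('y')(m, k) = Add(9, Mul(Rational(1, 7), m), Mul(Rational(2, 7), k)) (Function('y')(m, k) = Add(9, Mul(Rational(1, 7), Add(Add(m, k), k))) = Add(9, Mul(Rational(1, 7), Add(Add(k, m), k))) = Add(9, Mul(Rational(1, 7), Add(m, Mul(2, k)))) = Add(9, Add(Mul(Rational(1, 7), m), Mul(Rational(2, 7), k))) = Add(9, Mul(Rational(1, 7), m), Mul(Rational(2, 7), k)))
Function('a')(A) = Mul(A, Add(9, Mul(Rational(1, 7), Pow(A, 2)))) (Function('a')(A) = Mul(Add(9, Mul(Rational(1, 7), Mul(A, A)), Mul(Rational(2, 7), 0)), A) = Mul(Add(9, Mul(Rational(1, 7), Pow(A, 2)), 0), A) = Mul(Add(9, Mul(Rational(1, 7), Pow(A, 2))), A) = Mul(A, Add(9, Mul(Rational(1, 7), Pow(A, 2)))))
Add(Function('G')(-14, 37), Mul(-1, Function('a')(U))) = Add(-14, Mul(-1, Mul(Rational(1, 7), 59, Add(63, Pow(59, 2))))) = Add(-14, Mul(-1, Mul(Rational(1, 7), 59, Add(63, 3481)))) = Add(-14, Mul(-1, Mul(Rational(1, 7), 59, 3544))) = Add(-14, Mul(-1, Rational(209096, 7))) = Add(-14, Rational(-209096, 7)) = Rational(-209194, 7)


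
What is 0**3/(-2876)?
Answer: 0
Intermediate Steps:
0**3/(-2876) = 0*(-1/2876) = 0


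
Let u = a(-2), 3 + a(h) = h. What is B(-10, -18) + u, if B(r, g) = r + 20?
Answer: 5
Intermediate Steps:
a(h) = -3 + h
u = -5 (u = -3 - 2 = -5)
B(r, g) = 20 + r
B(-10, -18) + u = (20 - 10) - 5 = 10 - 5 = 5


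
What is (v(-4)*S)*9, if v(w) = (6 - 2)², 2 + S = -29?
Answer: -4464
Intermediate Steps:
S = -31 (S = -2 - 29 = -31)
v(w) = 16 (v(w) = 4² = 16)
(v(-4)*S)*9 = (16*(-31))*9 = -496*9 = -4464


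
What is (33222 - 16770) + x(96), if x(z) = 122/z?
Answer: 789757/48 ≈ 16453.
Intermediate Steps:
(33222 - 16770) + x(96) = (33222 - 16770) + 122/96 = 16452 + 122*(1/96) = 16452 + 61/48 = 789757/48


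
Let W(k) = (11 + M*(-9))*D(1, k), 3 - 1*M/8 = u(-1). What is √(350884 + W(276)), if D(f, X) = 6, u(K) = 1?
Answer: √350086 ≈ 591.68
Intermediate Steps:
M = 16 (M = 24 - 8*1 = 24 - 8 = 16)
W(k) = -798 (W(k) = (11 + 16*(-9))*6 = (11 - 144)*6 = -133*6 = -798)
√(350884 + W(276)) = √(350884 - 798) = √350086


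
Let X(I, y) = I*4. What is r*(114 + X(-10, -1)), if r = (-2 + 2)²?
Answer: 0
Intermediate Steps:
r = 0 (r = 0² = 0)
X(I, y) = 4*I
r*(114 + X(-10, -1)) = 0*(114 + 4*(-10)) = 0*(114 - 40) = 0*74 = 0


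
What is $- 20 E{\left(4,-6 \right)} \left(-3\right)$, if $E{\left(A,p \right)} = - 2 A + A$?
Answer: $-240$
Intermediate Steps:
$E{\left(A,p \right)} = - A$
$- 20 E{\left(4,-6 \right)} \left(-3\right) = - 20 \left(\left(-1\right) 4\right) \left(-3\right) = \left(-20\right) \left(-4\right) \left(-3\right) = 80 \left(-3\right) = -240$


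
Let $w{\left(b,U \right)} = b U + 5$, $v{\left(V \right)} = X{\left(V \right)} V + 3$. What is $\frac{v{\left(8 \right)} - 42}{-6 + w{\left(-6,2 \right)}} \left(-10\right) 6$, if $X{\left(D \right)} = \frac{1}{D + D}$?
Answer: $- \frac{2310}{13} \approx -177.69$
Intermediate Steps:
$X{\left(D \right)} = \frac{1}{2 D}$
$v{\left(V \right)} = \frac{7}{2}$ ($v{\left(V \right)} = \frac{1}{2 V} V + 3 = \frac{1}{2} + 3 = \frac{7}{2}$)
$w{\left(b,U \right)} = 5 + U b$ ($w{\left(b,U \right)} = U b + 5 = 5 + U b$)
$\frac{v{\left(8 \right)} - 42}{-6 + w{\left(-6,2 \right)}} \left(-10\right) 6 = \frac{\frac{7}{2} - 42}{-6 + \left(5 + 2 \left(-6\right)\right)} \left(-10\right) 6 = - \frac{77}{2 \left(-6 + \left(5 - 12\right)\right)} \left(-10\right) 6 = - \frac{77}{2 \left(-6 - 7\right)} \left(-10\right) 6 = - \frac{77}{2 \left(-13\right)} \left(-10\right) 6 = \left(- \frac{77}{2}\right) \left(- \frac{1}{13}\right) \left(-10\right) 6 = \frac{77}{26} \left(-10\right) 6 = \left(- \frac{385}{13}\right) 6 = - \frac{2310}{13}$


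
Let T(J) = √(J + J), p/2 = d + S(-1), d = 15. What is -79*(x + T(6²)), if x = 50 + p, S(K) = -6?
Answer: -5372 - 474*√2 ≈ -6042.3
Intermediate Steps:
p = 18 (p = 2*(15 - 6) = 2*9 = 18)
T(J) = √2*√J (T(J) = √(2*J) = √2*√J)
x = 68 (x = 50 + 18 = 68)
-79*(x + T(6²)) = -79*(68 + √2*√(6²)) = -79*(68 + √2*√36) = -79*(68 + √2*6) = -79*(68 + 6*√2) = -5372 - 474*√2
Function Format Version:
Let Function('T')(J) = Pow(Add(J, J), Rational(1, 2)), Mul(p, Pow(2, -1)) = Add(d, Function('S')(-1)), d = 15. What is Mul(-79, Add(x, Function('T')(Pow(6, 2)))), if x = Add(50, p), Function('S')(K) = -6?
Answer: Add(-5372, Mul(-474, Pow(2, Rational(1, 2)))) ≈ -6042.3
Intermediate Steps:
p = 18 (p = Mul(2, Add(15, -6)) = Mul(2, 9) = 18)
Function('T')(J) = Mul(Pow(2, Rational(1, 2)), Pow(J, Rational(1, 2))) (Function('T')(J) = Pow(Mul(2, J), Rational(1, 2)) = Mul(Pow(2, Rational(1, 2)), Pow(J, Rational(1, 2))))
x = 68 (x = Add(50, 18) = 68)
Mul(-79, Add(x, Function('T')(Pow(6, 2)))) = Mul(-79, Add(68, Mul(Pow(2, Rational(1, 2)), Pow(Pow(6, 2), Rational(1, 2))))) = Mul(-79, Add(68, Mul(Pow(2, Rational(1, 2)), Pow(36, Rational(1, 2))))) = Mul(-79, Add(68, Mul(Pow(2, Rational(1, 2)), 6))) = Mul(-79, Add(68, Mul(6, Pow(2, Rational(1, 2))))) = Add(-5372, Mul(-474, Pow(2, Rational(1, 2))))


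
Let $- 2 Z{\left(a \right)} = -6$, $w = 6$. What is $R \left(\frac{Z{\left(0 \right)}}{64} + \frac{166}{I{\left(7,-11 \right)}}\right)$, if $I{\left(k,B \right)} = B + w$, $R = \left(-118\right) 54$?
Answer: $\frac{16900137}{80} \approx 2.1125 \cdot 10^{5}$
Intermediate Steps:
$Z{\left(a \right)} = 3$ ($Z{\left(a \right)} = \left(- \frac{1}{2}\right) \left(-6\right) = 3$)
$R = -6372$
$I{\left(k,B \right)} = 6 + B$ ($I{\left(k,B \right)} = B + 6 = 6 + B$)
$R \left(\frac{Z{\left(0 \right)}}{64} + \frac{166}{I{\left(7,-11 \right)}}\right) = - 6372 \left(\frac{3}{64} + \frac{166}{6 - 11}\right) = - 6372 \left(3 \cdot \frac{1}{64} + \frac{166}{-5}\right) = - 6372 \left(\frac{3}{64} + 166 \left(- \frac{1}{5}\right)\right) = - 6372 \left(\frac{3}{64} - \frac{166}{5}\right) = \left(-6372\right) \left(- \frac{10609}{320}\right) = \frac{16900137}{80}$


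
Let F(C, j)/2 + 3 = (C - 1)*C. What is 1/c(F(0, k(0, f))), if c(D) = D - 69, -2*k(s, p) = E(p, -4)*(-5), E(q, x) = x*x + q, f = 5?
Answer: -1/75 ≈ -0.013333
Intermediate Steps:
E(q, x) = q + x² (E(q, x) = x² + q = q + x²)
k(s, p) = 40 + 5*p/2 (k(s, p) = -(p + (-4)²)*(-5)/2 = -(p + 16)*(-5)/2 = -(16 + p)*(-5)/2 = -(-80 - 5*p)/2 = 40 + 5*p/2)
F(C, j) = -6 + 2*C*(-1 + C) (F(C, j) = -6 + 2*((C - 1)*C) = -6 + 2*((-1 + C)*C) = -6 + 2*(C*(-1 + C)) = -6 + 2*C*(-1 + C))
c(D) = -69 + D
1/c(F(0, k(0, f))) = 1/(-69 + (-6 - 2*0 + 2*0²)) = 1/(-69 + (-6 + 0 + 2*0)) = 1/(-69 + (-6 + 0 + 0)) = 1/(-69 - 6) = 1/(-75) = -1/75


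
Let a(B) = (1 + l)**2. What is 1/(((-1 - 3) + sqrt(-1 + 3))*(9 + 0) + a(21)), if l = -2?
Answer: -35/1063 - 9*sqrt(2)/1063 ≈ -0.044899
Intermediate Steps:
a(B) = 1 (a(B) = (1 - 2)**2 = (-1)**2 = 1)
1/(((-1 - 3) + sqrt(-1 + 3))*(9 + 0) + a(21)) = 1/(((-1 - 3) + sqrt(-1 + 3))*(9 + 0) + 1) = 1/((-4 + sqrt(2))*9 + 1) = 1/((-36 + 9*sqrt(2)) + 1) = 1/(-35 + 9*sqrt(2))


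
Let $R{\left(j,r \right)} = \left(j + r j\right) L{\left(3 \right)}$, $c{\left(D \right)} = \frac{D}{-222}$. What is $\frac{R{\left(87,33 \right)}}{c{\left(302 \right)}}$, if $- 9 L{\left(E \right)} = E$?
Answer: $\frac{109446}{151} \approx 724.81$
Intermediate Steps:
$L{\left(E \right)} = - \frac{E}{9}$
$c{\left(D \right)} = - \frac{D}{222}$ ($c{\left(D \right)} = D \left(- \frac{1}{222}\right) = - \frac{D}{222}$)
$R{\left(j,r \right)} = - \frac{j}{3} - \frac{j r}{3}$ ($R{\left(j,r \right)} = \left(j + r j\right) \left(\left(- \frac{1}{9}\right) 3\right) = \left(j + j r\right) \left(- \frac{1}{3}\right) = - \frac{j}{3} - \frac{j r}{3}$)
$\frac{R{\left(87,33 \right)}}{c{\left(302 \right)}} = \frac{\left(- \frac{1}{3}\right) 87 \left(1 + 33\right)}{\left(- \frac{1}{222}\right) 302} = \frac{\left(- \frac{1}{3}\right) 87 \cdot 34}{- \frac{151}{111}} = \left(-986\right) \left(- \frac{111}{151}\right) = \frac{109446}{151}$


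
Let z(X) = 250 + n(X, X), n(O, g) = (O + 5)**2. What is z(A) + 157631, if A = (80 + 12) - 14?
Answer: 164770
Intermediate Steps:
A = 78 (A = 92 - 14 = 78)
n(O, g) = (5 + O)**2
z(X) = 250 + (5 + X)**2
z(A) + 157631 = (250 + (5 + 78)**2) + 157631 = (250 + 83**2) + 157631 = (250 + 6889) + 157631 = 7139 + 157631 = 164770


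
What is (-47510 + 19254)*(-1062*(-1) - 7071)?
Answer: 169790304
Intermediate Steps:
(-47510 + 19254)*(-1062*(-1) - 7071) = -28256*(1062 - 7071) = -28256*(-6009) = 169790304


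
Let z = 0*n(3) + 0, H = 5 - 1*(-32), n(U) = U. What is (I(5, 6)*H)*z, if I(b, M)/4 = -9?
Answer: 0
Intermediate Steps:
I(b, M) = -36 (I(b, M) = 4*(-9) = -36)
H = 37 (H = 5 + 32 = 37)
z = 0 (z = 0*3 + 0 = 0 + 0 = 0)
(I(5, 6)*H)*z = -36*37*0 = -1332*0 = 0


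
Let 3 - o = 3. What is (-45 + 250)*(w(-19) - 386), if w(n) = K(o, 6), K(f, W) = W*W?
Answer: -71750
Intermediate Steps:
o = 0 (o = 3 - 1*3 = 3 - 3 = 0)
K(f, W) = W**2
w(n) = 36 (w(n) = 6**2 = 36)
(-45 + 250)*(w(-19) - 386) = (-45 + 250)*(36 - 386) = 205*(-350) = -71750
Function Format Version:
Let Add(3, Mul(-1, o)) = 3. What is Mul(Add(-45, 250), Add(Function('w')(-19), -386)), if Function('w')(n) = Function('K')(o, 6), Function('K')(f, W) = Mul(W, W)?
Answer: -71750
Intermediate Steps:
o = 0 (o = Add(3, Mul(-1, 3)) = Add(3, -3) = 0)
Function('K')(f, W) = Pow(W, 2)
Function('w')(n) = 36 (Function('w')(n) = Pow(6, 2) = 36)
Mul(Add(-45, 250), Add(Function('w')(-19), -386)) = Mul(Add(-45, 250), Add(36, -386)) = Mul(205, -350) = -71750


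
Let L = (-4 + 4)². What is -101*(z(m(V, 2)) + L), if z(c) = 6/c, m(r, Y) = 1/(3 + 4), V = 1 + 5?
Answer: -4242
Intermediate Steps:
V = 6
m(r, Y) = ⅐ (m(r, Y) = 1/7 = ⅐)
L = 0 (L = 0² = 0)
-101*(z(m(V, 2)) + L) = -101*(6/(⅐) + 0) = -101*(6*7 + 0) = -101*(42 + 0) = -101*42 = -4242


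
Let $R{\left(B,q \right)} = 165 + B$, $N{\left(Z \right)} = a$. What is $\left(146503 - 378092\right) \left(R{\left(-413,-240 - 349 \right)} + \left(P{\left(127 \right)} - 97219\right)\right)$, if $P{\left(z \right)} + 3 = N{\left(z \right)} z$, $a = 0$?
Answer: $22572979830$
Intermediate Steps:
$N{\left(Z \right)} = 0$
$P{\left(z \right)} = -3$ ($P{\left(z \right)} = -3 + 0 z = -3 + 0 = -3$)
$\left(146503 - 378092\right) \left(R{\left(-413,-240 - 349 \right)} + \left(P{\left(127 \right)} - 97219\right)\right) = \left(146503 - 378092\right) \left(\left(165 - 413\right) - 97222\right) = - 231589 \left(-248 - 97222\right) = \left(-231589\right) \left(-97470\right) = 22572979830$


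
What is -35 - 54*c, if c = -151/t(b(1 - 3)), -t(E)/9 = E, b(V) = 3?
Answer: -337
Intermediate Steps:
t(E) = -9*E
c = 151/27 (c = -151/((-9*3)) = -151/(-27) = -151*(-1/27) = 151/27 ≈ 5.5926)
-35 - 54*c = -35 - 54*151/27 = -35 - 302 = -337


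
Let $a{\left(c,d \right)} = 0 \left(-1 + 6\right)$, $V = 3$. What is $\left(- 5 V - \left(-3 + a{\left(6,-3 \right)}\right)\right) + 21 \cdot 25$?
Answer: $513$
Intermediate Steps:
$a{\left(c,d \right)} = 0$ ($a{\left(c,d \right)} = 0 \cdot 5 = 0$)
$\left(- 5 V - \left(-3 + a{\left(6,-3 \right)}\right)\right) + 21 \cdot 25 = \left(\left(-5\right) 3 - -3\right) + 21 \cdot 25 = \left(-15 + \left(\left(-1 + 4\right) + 0\right)\right) + 525 = \left(-15 + \left(3 + 0\right)\right) + 525 = \left(-15 + 3\right) + 525 = -12 + 525 = 513$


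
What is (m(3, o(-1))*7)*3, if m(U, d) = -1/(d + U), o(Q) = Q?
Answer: -21/2 ≈ -10.500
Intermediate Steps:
m(U, d) = -1/(U + d)
(m(3, o(-1))*7)*3 = (-1/(3 - 1)*7)*3 = (-1/2*7)*3 = (-1*½*7)*3 = -½*7*3 = -7/2*3 = -21/2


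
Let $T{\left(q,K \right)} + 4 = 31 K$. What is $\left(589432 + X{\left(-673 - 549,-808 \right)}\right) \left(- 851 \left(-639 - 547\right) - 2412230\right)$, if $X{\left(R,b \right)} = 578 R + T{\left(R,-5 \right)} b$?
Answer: $-16257315072$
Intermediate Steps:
$T{\left(q,K \right)} = -4 + 31 K$
$X{\left(R,b \right)} = - 159 b + 578 R$ ($X{\left(R,b \right)} = 578 R + \left(-4 + 31 \left(-5\right)\right) b = 578 R + \left(-4 - 155\right) b = 578 R - 159 b = - 159 b + 578 R$)
$\left(589432 + X{\left(-673 - 549,-808 \right)}\right) \left(- 851 \left(-639 - 547\right) - 2412230\right) = \left(589432 + \left(\left(-159\right) \left(-808\right) + 578 \left(-673 - 549\right)\right)\right) \left(- 851 \left(-639 - 547\right) - 2412230\right) = \left(589432 + \left(128472 + 578 \left(-673 - 549\right)\right)\right) \left(\left(-851\right) \left(-1186\right) - 2412230\right) = \left(589432 + \left(128472 + 578 \left(-1222\right)\right)\right) \left(1009286 - 2412230\right) = \left(589432 + \left(128472 - 706316\right)\right) \left(-1402944\right) = \left(589432 - 577844\right) \left(-1402944\right) = 11588 \left(-1402944\right) = -16257315072$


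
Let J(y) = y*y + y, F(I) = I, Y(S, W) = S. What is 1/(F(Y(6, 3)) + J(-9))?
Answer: 1/78 ≈ 0.012821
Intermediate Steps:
J(y) = y + y² (J(y) = y² + y = y + y²)
1/(F(Y(6, 3)) + J(-9)) = 1/(6 - 9*(1 - 9)) = 1/(6 - 9*(-8)) = 1/(6 + 72) = 1/78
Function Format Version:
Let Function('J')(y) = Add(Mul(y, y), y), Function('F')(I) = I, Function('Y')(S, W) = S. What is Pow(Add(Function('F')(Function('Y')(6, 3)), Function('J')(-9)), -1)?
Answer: Rational(1, 78) ≈ 0.012821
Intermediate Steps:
Function('J')(y) = Add(y, Pow(y, 2)) (Function('J')(y) = Add(Pow(y, 2), y) = Add(y, Pow(y, 2)))
Pow(Add(Function('F')(Function('Y')(6, 3)), Function('J')(-9)), -1) = Pow(Add(6, Mul(-9, Add(1, -9))), -1) = Pow(Add(6, Mul(-9, -8)), -1) = Pow(Add(6, 72), -1) = Pow(78, -1) = Rational(1, 78)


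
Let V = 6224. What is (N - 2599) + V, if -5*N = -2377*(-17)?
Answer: -22284/5 ≈ -4456.8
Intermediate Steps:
N = -40409/5 (N = -(-2377)*(-17)/5 = -⅕*40409 = -40409/5 ≈ -8081.8)
(N - 2599) + V = (-40409/5 - 2599) + 6224 = -53404/5 + 6224 = -22284/5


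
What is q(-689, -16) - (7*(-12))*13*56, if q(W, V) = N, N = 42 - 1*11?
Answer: 61183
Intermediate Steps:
N = 31 (N = 42 - 11 = 31)
q(W, V) = 31
q(-689, -16) - (7*(-12))*13*56 = 31 - (7*(-12))*13*56 = 31 - (-84*13)*56 = 31 - (-1092)*56 = 31 - 1*(-61152) = 31 + 61152 = 61183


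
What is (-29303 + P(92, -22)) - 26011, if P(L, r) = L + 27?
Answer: -55195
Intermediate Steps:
P(L, r) = 27 + L
(-29303 + P(92, -22)) - 26011 = (-29303 + (27 + 92)) - 26011 = (-29303 + 119) - 26011 = -29184 - 26011 = -55195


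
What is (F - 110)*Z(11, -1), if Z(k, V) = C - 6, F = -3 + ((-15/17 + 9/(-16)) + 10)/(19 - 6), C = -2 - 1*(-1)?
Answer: 213899/272 ≈ 786.39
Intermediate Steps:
C = -1 (C = -2 + 1 = -1)
F = -637/272 (F = -3 + ((-15*1/17 + 9*(-1/16)) + 10)/13 = -3 + ((-15/17 - 9/16) + 10)*(1/13) = -3 + (-393/272 + 10)*(1/13) = -3 + (2327/272)*(1/13) = -3 + 179/272 = -637/272 ≈ -2.3419)
Z(k, V) = -7 (Z(k, V) = -1 - 6 = -7)
(F - 110)*Z(11, -1) = (-637/272 - 110)*(-7) = -30557/272*(-7) = 213899/272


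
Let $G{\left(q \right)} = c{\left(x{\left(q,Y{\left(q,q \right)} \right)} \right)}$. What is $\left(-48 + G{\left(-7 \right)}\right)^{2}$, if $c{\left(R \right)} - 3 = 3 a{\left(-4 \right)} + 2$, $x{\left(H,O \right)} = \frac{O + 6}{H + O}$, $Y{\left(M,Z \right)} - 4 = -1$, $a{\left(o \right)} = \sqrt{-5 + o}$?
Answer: $1768 - 774 i \approx 1768.0 - 774.0 i$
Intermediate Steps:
$Y{\left(M,Z \right)} = 3$ ($Y{\left(M,Z \right)} = 4 - 1 = 3$)
$x{\left(H,O \right)} = \frac{6 + O}{H + O}$
$c{\left(R \right)} = 5 + 9 i$ ($c{\left(R \right)} = 3 + \left(3 \sqrt{-5 - 4} + 2\right) = 3 + \left(3 \sqrt{-9} + 2\right) = 3 + \left(3 \cdot 3 i + 2\right) = 3 + \left(9 i + 2\right) = 3 + \left(2 + 9 i\right) = 5 + 9 i$)
$G{\left(q \right)} = 5 + 9 i$
$\left(-48 + G{\left(-7 \right)}\right)^{2} = \left(-48 + \left(5 + 9 i\right)\right)^{2} = \left(-43 + 9 i\right)^{2}$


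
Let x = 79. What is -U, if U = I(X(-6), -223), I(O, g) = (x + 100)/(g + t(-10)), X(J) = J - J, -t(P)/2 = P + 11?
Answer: 179/225 ≈ 0.79556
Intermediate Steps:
t(P) = -22 - 2*P (t(P) = -2*(P + 11) = -2*(11 + P) = -22 - 2*P)
X(J) = 0
I(O, g) = 179/(-2 + g) (I(O, g) = (79 + 100)/(g + (-22 - 2*(-10))) = 179/(g + (-22 + 20)) = 179/(g - 2) = 179/(-2 + g))
U = -179/225 (U = 179/(-2 - 223) = 179/(-225) = 179*(-1/225) = -179/225 ≈ -0.79556)
-U = -1*(-179/225) = 179/225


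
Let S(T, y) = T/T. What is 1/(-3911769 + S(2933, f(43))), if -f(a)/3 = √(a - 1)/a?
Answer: -1/3911768 ≈ -2.5564e-7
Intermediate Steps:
f(a) = -3*√(-1 + a)/a (f(a) = -3*√(a - 1)/a = -3*√(-1 + a)/a)
S(T, y) = 1
1/(-3911769 + S(2933, f(43))) = 1/(-3911769 + 1) = 1/(-3911768) = -1/3911768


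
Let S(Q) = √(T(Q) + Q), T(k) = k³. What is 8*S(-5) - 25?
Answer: -25 + 8*I*√130 ≈ -25.0 + 91.214*I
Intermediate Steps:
S(Q) = √(Q + Q³) (S(Q) = √(Q³ + Q) = √(Q + Q³))
8*S(-5) - 25 = 8*√(-5 + (-5)³) - 25 = 8*√(-5 - 125) - 25 = 8*√(-130) - 25 = 8*(I*√130) - 25 = 8*I*√130 - 25 = -25 + 8*I*√130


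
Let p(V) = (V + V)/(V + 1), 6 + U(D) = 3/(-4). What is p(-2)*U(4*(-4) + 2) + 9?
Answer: -18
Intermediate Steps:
U(D) = -27/4 (U(D) = -6 + 3/(-4) = -6 + 3*(-¼) = -6 - ¾ = -27/4)
p(V) = 2*V/(1 + V) (p(V) = (2*V)/(1 + V) = 2*V/(1 + V))
p(-2)*U(4*(-4) + 2) + 9 = (2*(-2)/(1 - 2))*(-27/4) + 9 = (2*(-2)/(-1))*(-27/4) + 9 = (2*(-2)*(-1))*(-27/4) + 9 = 4*(-27/4) + 9 = -27 + 9 = -18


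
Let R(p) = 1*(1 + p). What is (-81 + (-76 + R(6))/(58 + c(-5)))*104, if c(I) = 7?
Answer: -42672/5 ≈ -8534.4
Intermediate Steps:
R(p) = 1 + p
(-81 + (-76 + R(6))/(58 + c(-5)))*104 = (-81 + (-76 + (1 + 6))/(58 + 7))*104 = (-81 + (-76 + 7)/65)*104 = (-81 - 69*1/65)*104 = (-81 - 69/65)*104 = -5334/65*104 = -42672/5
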